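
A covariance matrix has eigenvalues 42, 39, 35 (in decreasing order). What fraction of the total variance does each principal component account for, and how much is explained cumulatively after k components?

Step 1 — total variance = trace(Sigma) = Σ λ_i = 42 + 39 + 35 = 116.

Step 2 — fraction explained by component i = λ_i / Σ λ:
  PC1: 42/116 = 0.3621
  PC2: 39/116 = 0.3362
  PC3: 35/116 = 0.3017

Step 3 — cumulative fraction after k components = (λ_1 + ... + λ_k) / Σ λ:
  k = 1: 42/116 = 0.3621
  k = 2: (42 + 39)/116 = 81/116 = 0.6983
  k = 3: (42 + 39 + 35)/116 = 116/116 = 1

Summary (fraction, with percent):

explained: PC1 0.3621 (36.21%), PC2 0.3362 (33.62%), PC3 0.3017 (30.17%);  cumulative: 0.3621, 0.6983, 1


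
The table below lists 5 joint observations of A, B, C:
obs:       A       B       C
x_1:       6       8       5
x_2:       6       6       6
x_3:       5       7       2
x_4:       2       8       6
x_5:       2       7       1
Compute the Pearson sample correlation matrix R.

Step 1 — column means:
  mean(A) = (6 + 6 + 5 + 2 + 2) / 5 = 21/5 = 4.2
  mean(B) = (8 + 6 + 7 + 8 + 7) / 5 = 36/5 = 7.2
  mean(C) = (5 + 6 + 2 + 6 + 1) / 5 = 20/5 = 4

Step 2 — sample variances and covariances s[i,j] = (1/(n-1)) · Σ_k (x_{k,i} - mean_i) · (x_{k,j} - mean_j), with n-1 = 4:
  s[A,A] = ((1.8)·(1.8) + (1.8)·(1.8) + (0.8)·(0.8) + (-2.2)·(-2.2) + (-2.2)·(-2.2)) / 4 = 16.8/4 = 4.2
  s[A,B] = ((1.8)·(0.8) + (1.8)·(-1.2) + (0.8)·(-0.2) + (-2.2)·(0.8) + (-2.2)·(-0.2)) / 4 = -2.2/4 = -0.55
  s[A,C] = ((1.8)·(1) + (1.8)·(2) + (0.8)·(-2) + (-2.2)·(2) + (-2.2)·(-3)) / 4 = 6/4 = 1.5
  s[B,B] = ((0.8)·(0.8) + (-1.2)·(-1.2) + (-0.2)·(-0.2) + (0.8)·(0.8) + (-0.2)·(-0.2)) / 4 = 2.8/4 = 0.7
  s[B,C] = ((0.8)·(1) + (-1.2)·(2) + (-0.2)·(-2) + (0.8)·(2) + (-0.2)·(-3)) / 4 = 1/4 = 0.25
  s[C,C] = ((1)·(1) + (2)·(2) + (-2)·(-2) + (2)·(2) + (-3)·(-3)) / 4 = 22/4 = 5.5
  Sample standard deviations s_i = √(s[i,i]):
  s(A) = √(4.2) = 2.0494
  s(B) = √(0.7) = 0.8367
  s(C) = √(5.5) = 2.3452

Step 3 — r_{ij} = s_{ij} / (s_i · s_j):
  r[A,A] = 1 (diagonal).
  r[A,B] = -0.55 / (2.0494 · 0.8367) = -0.55 / 1.7146 = -0.3208
  r[A,C] = 1.5 / (2.0494 · 2.3452) = 1.5 / 4.8062 = 0.3121
  r[B,B] = 1 (diagonal).
  r[B,C] = 0.25 / (0.8367 · 2.3452) = 0.25 / 1.9621 = 0.1274
  r[C,C] = 1 (diagonal).

R is symmetric with unit diagonal. Assembling:

R = [[1, -0.3208, 0.3121],
 [-0.3208, 1, 0.1274],
 [0.3121, 0.1274, 1]]


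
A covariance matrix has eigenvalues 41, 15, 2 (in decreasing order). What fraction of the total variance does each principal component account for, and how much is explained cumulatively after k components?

Step 1 — total variance = trace(Sigma) = Σ λ_i = 41 + 15 + 2 = 58.

Step 2 — fraction explained by component i = λ_i / Σ λ:
  PC1: 41/58 = 0.7069
  PC2: 15/58 = 0.2586
  PC3: 2/58 = 0.0345

Step 3 — cumulative fraction after k components = (λ_1 + ... + λ_k) / Σ λ:
  k = 1: 41/58 = 0.7069
  k = 2: (41 + 15)/58 = 56/58 = 0.9655
  k = 3: (41 + 15 + 2)/58 = 58/58 = 1

Summary (fraction, with percent):

explained: PC1 0.7069 (70.69%), PC2 0.2586 (25.86%), PC3 0.0345 (3.45%);  cumulative: 0.7069, 0.9655, 1


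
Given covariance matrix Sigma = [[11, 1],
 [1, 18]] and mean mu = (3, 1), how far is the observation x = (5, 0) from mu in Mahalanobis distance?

Step 1 — centre the observation: (x - mu) = (2, -1).

Step 2 — invert Sigma. det(Sigma) = 11·18 - (1)² = 197.
  Sigma^{-1} = (1/det) · [[d, -b], [-b, a]] = [[0.0914, -0.0051],
 [-0.0051, 0.0558]].

Step 3 — form the quadratic (x - mu)^T · Sigma^{-1} · (x - mu):
  Sigma^{-1} · (x - mu) = (0.1878, -0.066).
  (x - mu)^T · [Sigma^{-1} · (x - mu)] = (2)·(0.1878) + (-1)·(-0.066) = 0.4416.

Step 4 — take square root: d = √(0.4416) ≈ 0.6645.

d(x, mu) = √(0.4416) ≈ 0.6645


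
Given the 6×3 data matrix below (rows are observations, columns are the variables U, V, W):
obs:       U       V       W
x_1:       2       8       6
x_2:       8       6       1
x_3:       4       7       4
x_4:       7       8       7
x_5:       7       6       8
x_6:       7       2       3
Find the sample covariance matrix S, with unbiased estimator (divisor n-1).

Step 1 — column means:
  mean(U) = (2 + 8 + 4 + 7 + 7 + 7) / 6 = 35/6 = 5.8333
  mean(V) = (8 + 6 + 7 + 8 + 6 + 2) / 6 = 37/6 = 6.1667
  mean(W) = (6 + 1 + 4 + 7 + 8 + 3) / 6 = 29/6 = 4.8333

Step 2 — sample covariance S[i,j] = (1/(n-1)) · Σ_k (x_{k,i} - mean_i) · (x_{k,j} - mean_j), with n-1 = 5.
  S[U,U] = ((-3.8333)·(-3.8333) + (2.1667)·(2.1667) + (-1.8333)·(-1.8333) + (1.1667)·(1.1667) + (1.1667)·(1.1667) + (1.1667)·(1.1667)) / 5 = 26.8333/5 = 5.3667
  S[U,V] = ((-3.8333)·(1.8333) + (2.1667)·(-0.1667) + (-1.8333)·(0.8333) + (1.1667)·(1.8333) + (1.1667)·(-0.1667) + (1.1667)·(-4.1667)) / 5 = -11.8333/5 = -2.3667
  S[U,W] = ((-3.8333)·(1.1667) + (2.1667)·(-3.8333) + (-1.8333)·(-0.8333) + (1.1667)·(2.1667) + (1.1667)·(3.1667) + (1.1667)·(-1.8333)) / 5 = -7.1667/5 = -1.4333
  S[V,V] = ((1.8333)·(1.8333) + (-0.1667)·(-0.1667) + (0.8333)·(0.8333) + (1.8333)·(1.8333) + (-0.1667)·(-0.1667) + (-4.1667)·(-4.1667)) / 5 = 24.8333/5 = 4.9667
  S[V,W] = ((1.8333)·(1.1667) + (-0.1667)·(-3.8333) + (0.8333)·(-0.8333) + (1.8333)·(2.1667) + (-0.1667)·(3.1667) + (-4.1667)·(-1.8333)) / 5 = 13.1667/5 = 2.6333
  S[W,W] = ((1.1667)·(1.1667) + (-3.8333)·(-3.8333) + (-0.8333)·(-0.8333) + (2.1667)·(2.1667) + (3.1667)·(3.1667) + (-1.8333)·(-1.8333)) / 5 = 34.8333/5 = 6.9667

S is symmetric (S[j,i] = S[i,j]). Assembling:

S = [[5.3667, -2.3667, -1.4333],
 [-2.3667, 4.9667, 2.6333],
 [-1.4333, 2.6333, 6.9667]]


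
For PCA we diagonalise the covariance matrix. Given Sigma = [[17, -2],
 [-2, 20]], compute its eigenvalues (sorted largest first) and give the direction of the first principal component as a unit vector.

Step 1 — characteristic polynomial of 2×2 Sigma:
  det(Sigma - λI) = λ² - trace · λ + det = 0.
  trace = 17 + 20 = 37, det = 17·20 - (-2)² = 336.
Step 2 — discriminant:
  Δ = trace² - 4·det = 1369 - 1344 = 25.
Step 3 — eigenvalues:
  λ = (trace ± √Δ)/2 = (37 ± 5)/2,
  λ_1 = 21,  λ_2 = 16.

Step 4 — unit eigenvector for λ_1: solve (Sigma - λ_1 I)v = 0. First row:
  (17 - 21)·v_x + (-2)·v_y = 0, i.e. (-4)·v_x + (-2)·v_y = 0,
  so v ∝ (b, λ_1 - a) = (-2, 4); multiply by -1 so the first entry is positive: u = (2, -4).
  ||u|| = √((2)² + (-4)²) = √(20) ≈ 4.4721,
  v_1 = u/||u|| ≈ (0.4472, -0.8944) (||v_1|| = 1).

λ_1 = 21,  λ_2 = 16;  v_1 ≈ (0.4472, -0.8944)


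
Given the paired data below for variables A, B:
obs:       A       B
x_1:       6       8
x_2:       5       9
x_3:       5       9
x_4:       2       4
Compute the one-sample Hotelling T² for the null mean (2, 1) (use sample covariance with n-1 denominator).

Step 1 — sample mean vector:
  mean(A) = (6 + 5 + 5 + 2) / 4 = 18/4 = 4.5
  mean(B) = (8 + 9 + 9 + 4) / 4 = 30/4 = 7.5
  x̄ = (4.5, 7.5),  deviation x̄ - mu_0 = (4.5, 7.5) - (2, 1) = (2.5, 6.5).

Step 2 — sample covariance matrix, S[i,j] = (1/(n-1)) · Σ_k (x_{k,i} - mean_i) · (x_{k,j} - mean_j), divisor n-1 = 3:
  S[A,A] = ((1.5)·(1.5) + (0.5)·(0.5) + (0.5)·(0.5) + (-2.5)·(-2.5)) / 3 = 9/3 = 3
  S[A,B] = ((1.5)·(0.5) + (0.5)·(1.5) + (0.5)·(1.5) + (-2.5)·(-3.5)) / 3 = 11/3 = 3.6667
  S[B,B] = ((0.5)·(0.5) + (1.5)·(1.5) + (1.5)·(1.5) + (-3.5)·(-3.5)) / 3 = 17/3 = 5.6667
  S = [[3, 3.6667],
 [3.6667, 5.6667]].

Step 3 — invert S. det(S) = 3·5.6667 - (3.6667)² = 3.5556.
  S^{-1} = (1/det) · [[d, -b], [-b, a]] = [[1.5937, -1.0312],
 [-1.0312, 0.8437]].

Step 4 — quadratic form (x̄ - mu_0)^T · S^{-1} · (x̄ - mu_0):
  S^{-1} · (x̄ - mu_0) = (-2.7188, 2.9062),
  (x̄ - mu_0)^T · [...] = (2.5)·(-2.7188) + (6.5)·(2.9062) = 12.0938.

Step 5 — scale by n: T² = 4 · 12.0938 = 48.375.

T² ≈ 48.375


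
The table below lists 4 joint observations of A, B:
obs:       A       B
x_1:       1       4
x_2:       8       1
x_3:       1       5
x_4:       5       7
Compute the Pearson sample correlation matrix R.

Step 1 — column means:
  mean(A) = (1 + 8 + 1 + 5) / 4 = 15/4 = 3.75
  mean(B) = (4 + 1 + 5 + 7) / 4 = 17/4 = 4.25

Step 2 — sample variances and covariances s[i,j] = (1/(n-1)) · Σ_k (x_{k,i} - mean_i) · (x_{k,j} - mean_j), with n-1 = 3:
  s[A,A] = ((-2.75)·(-2.75) + (4.25)·(4.25) + (-2.75)·(-2.75) + (1.25)·(1.25)) / 3 = 34.75/3 = 11.5833
  s[A,B] = ((-2.75)·(-0.25) + (4.25)·(-3.25) + (-2.75)·(0.75) + (1.25)·(2.75)) / 3 = -11.75/3 = -3.9167
  s[B,B] = ((-0.25)·(-0.25) + (-3.25)·(-3.25) + (0.75)·(0.75) + (2.75)·(2.75)) / 3 = 18.75/3 = 6.25
  Sample standard deviations s_i = √(s[i,i]):
  s(A) = √(11.5833) = 3.4034
  s(B) = √(6.25) = 2.5

Step 3 — r_{ij} = s_{ij} / (s_i · s_j):
  r[A,A] = 1 (diagonal).
  r[A,B] = -3.9167 / (3.4034 · 2.5) = -3.9167 / 8.5086 = -0.4603
  r[B,B] = 1 (diagonal).

R is symmetric with unit diagonal. Assembling:

R = [[1, -0.4603],
 [-0.4603, 1]]


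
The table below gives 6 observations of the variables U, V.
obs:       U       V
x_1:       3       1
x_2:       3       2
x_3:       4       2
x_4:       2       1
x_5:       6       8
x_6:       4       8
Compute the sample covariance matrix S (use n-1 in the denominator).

Step 1 — column means:
  mean(U) = (3 + 3 + 4 + 2 + 6 + 4) / 6 = 22/6 = 3.6667
  mean(V) = (1 + 2 + 2 + 1 + 8 + 8) / 6 = 22/6 = 3.6667

Step 2 — sample covariance S[i,j] = (1/(n-1)) · Σ_k (x_{k,i} - mean_i) · (x_{k,j} - mean_j), with n-1 = 5.
  S[U,U] = ((-0.6667)·(-0.6667) + (-0.6667)·(-0.6667) + (0.3333)·(0.3333) + (-1.6667)·(-1.6667) + (2.3333)·(2.3333) + (0.3333)·(0.3333)) / 5 = 9.3333/5 = 1.8667
  S[U,V] = ((-0.6667)·(-2.6667) + (-0.6667)·(-1.6667) + (0.3333)·(-1.6667) + (-1.6667)·(-2.6667) + (2.3333)·(4.3333) + (0.3333)·(4.3333)) / 5 = 18.3333/5 = 3.6667
  S[V,V] = ((-2.6667)·(-2.6667) + (-1.6667)·(-1.6667) + (-1.6667)·(-1.6667) + (-2.6667)·(-2.6667) + (4.3333)·(4.3333) + (4.3333)·(4.3333)) / 5 = 57.3333/5 = 11.4667

S is symmetric (S[j,i] = S[i,j]). Assembling:

S = [[1.8667, 3.6667],
 [3.6667, 11.4667]]


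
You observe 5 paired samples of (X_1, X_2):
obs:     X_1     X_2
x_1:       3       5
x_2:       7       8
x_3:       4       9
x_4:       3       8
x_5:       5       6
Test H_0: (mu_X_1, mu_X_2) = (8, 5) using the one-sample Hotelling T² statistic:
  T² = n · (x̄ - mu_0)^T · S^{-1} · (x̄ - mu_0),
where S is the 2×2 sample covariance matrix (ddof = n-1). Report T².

Step 1 — sample mean vector:
  mean(X_1) = (3 + 7 + 4 + 3 + 5) / 5 = 22/5 = 4.4
  mean(X_2) = (5 + 8 + 9 + 8 + 6) / 5 = 36/5 = 7.2
  x̄ = (4.4, 7.2),  deviation x̄ - mu_0 = (4.4, 7.2) - (8, 5) = (-3.6, 2.2).

Step 2 — sample covariance matrix, S[i,j] = (1/(n-1)) · Σ_k (x_{k,i} - mean_i) · (x_{k,j} - mean_j), divisor n-1 = 4:
  S[X_1,X_1] = ((-1.4)·(-1.4) + (2.6)·(2.6) + (-0.4)·(-0.4) + (-1.4)·(-1.4) + (0.6)·(0.6)) / 4 = 11.2/4 = 2.8
  S[X_1,X_2] = ((-1.4)·(-2.2) + (2.6)·(0.8) + (-0.4)·(1.8) + (-1.4)·(0.8) + (0.6)·(-1.2)) / 4 = 2.6/4 = 0.65
  S[X_2,X_2] = ((-2.2)·(-2.2) + (0.8)·(0.8) + (1.8)·(1.8) + (0.8)·(0.8) + (-1.2)·(-1.2)) / 4 = 10.8/4 = 2.7
  S = [[2.8, 0.65],
 [0.65, 2.7]].

Step 3 — invert S. det(S) = 2.8·2.7 - (0.65)² = 7.1375.
  S^{-1} = (1/det) · [[d, -b], [-b, a]] = [[0.3783, -0.0911],
 [-0.0911, 0.3923]].

Step 4 — quadratic form (x̄ - mu_0)^T · S^{-1} · (x̄ - mu_0):
  S^{-1} · (x̄ - mu_0) = (-1.5622, 1.1909),
  (x̄ - mu_0)^T · [...] = (-3.6)·(-1.5622) + (2.2)·(1.1909) = 8.2438.

Step 5 — scale by n: T² = 5 · 8.2438 = 41.2189.

T² ≈ 41.2189


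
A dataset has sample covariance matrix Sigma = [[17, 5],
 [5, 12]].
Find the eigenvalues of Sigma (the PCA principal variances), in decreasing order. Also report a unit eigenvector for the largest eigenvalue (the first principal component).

Step 1 — characteristic polynomial of 2×2 Sigma:
  det(Sigma - λI) = λ² - trace · λ + det = 0.
  trace = 17 + 12 = 29, det = 17·12 - (5)² = 179.
Step 2 — discriminant:
  Δ = trace² - 4·det = 841 - 716 = 125.
Step 3 — eigenvalues:
  λ = (trace ± √Δ)/2 = (29 ± 11.1803)/2,
  λ_1 = 20.0902,  λ_2 = 8.9098.

Step 4 — unit eigenvector for λ_1: solve (Sigma - λ_1 I)v = 0. First row:
  (17 - 20.0902)·v_x + (5)·v_y = 0, i.e. (-3.0902)·v_x + (5)·v_y = 0,
  so v ∝ (b, λ_1 - a) = (5, 3.0902) = u.
  ||u|| = √((5)² + (3.0902)²) = √(34.5492) ≈ 5.8779,
  v_1 = u/||u|| ≈ (0.8507, 0.5257) (||v_1|| = 1).

λ_1 = 20.0902,  λ_2 = 8.9098;  v_1 ≈ (0.8507, 0.5257)


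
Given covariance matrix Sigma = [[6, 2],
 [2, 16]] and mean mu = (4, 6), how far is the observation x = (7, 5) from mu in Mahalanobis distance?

Step 1 — centre the observation: (x - mu) = (3, -1).

Step 2 — invert Sigma. det(Sigma) = 6·16 - (2)² = 92.
  Sigma^{-1} = (1/det) · [[d, -b], [-b, a]] = [[0.1739, -0.0217],
 [-0.0217, 0.0652]].

Step 3 — form the quadratic (x - mu)^T · Sigma^{-1} · (x - mu):
  Sigma^{-1} · (x - mu) = (0.5435, -0.1304).
  (x - mu)^T · [Sigma^{-1} · (x - mu)] = (3)·(0.5435) + (-1)·(-0.1304) = 1.7609.

Step 4 — take square root: d = √(1.7609) ≈ 1.327.

d(x, mu) = √(1.7609) ≈ 1.327


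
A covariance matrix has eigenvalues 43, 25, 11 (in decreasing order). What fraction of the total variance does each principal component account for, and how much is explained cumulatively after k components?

Step 1 — total variance = trace(Sigma) = Σ λ_i = 43 + 25 + 11 = 79.

Step 2 — fraction explained by component i = λ_i / Σ λ:
  PC1: 43/79 = 0.5443
  PC2: 25/79 = 0.3165
  PC3: 11/79 = 0.1392

Step 3 — cumulative fraction after k components = (λ_1 + ... + λ_k) / Σ λ:
  k = 1: 43/79 = 0.5443
  k = 2: (43 + 25)/79 = 68/79 = 0.8608
  k = 3: (43 + 25 + 11)/79 = 79/79 = 1

Summary (fraction, with percent):

explained: PC1 0.5443 (54.43%), PC2 0.3165 (31.65%), PC3 0.1392 (13.92%);  cumulative: 0.5443, 0.8608, 1


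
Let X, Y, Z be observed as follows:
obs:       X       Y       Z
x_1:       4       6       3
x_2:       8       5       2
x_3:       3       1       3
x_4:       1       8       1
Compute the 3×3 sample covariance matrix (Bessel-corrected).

Step 1 — column means:
  mean(X) = (4 + 8 + 3 + 1) / 4 = 16/4 = 4
  mean(Y) = (6 + 5 + 1 + 8) / 4 = 20/4 = 5
  mean(Z) = (3 + 2 + 3 + 1) / 4 = 9/4 = 2.25

Step 2 — sample covariance S[i,j] = (1/(n-1)) · Σ_k (x_{k,i} - mean_i) · (x_{k,j} - mean_j), with n-1 = 3.
  S[X,X] = ((0)·(0) + (4)·(4) + (-1)·(-1) + (-3)·(-3)) / 3 = 26/3 = 8.6667
  S[X,Y] = ((0)·(1) + (4)·(0) + (-1)·(-4) + (-3)·(3)) / 3 = -5/3 = -1.6667
  S[X,Z] = ((0)·(0.75) + (4)·(-0.25) + (-1)·(0.75) + (-3)·(-1.25)) / 3 = 2/3 = 0.6667
  S[Y,Y] = ((1)·(1) + (0)·(0) + (-4)·(-4) + (3)·(3)) / 3 = 26/3 = 8.6667
  S[Y,Z] = ((1)·(0.75) + (0)·(-0.25) + (-4)·(0.75) + (3)·(-1.25)) / 3 = -6/3 = -2
  S[Z,Z] = ((0.75)·(0.75) + (-0.25)·(-0.25) + (0.75)·(0.75) + (-1.25)·(-1.25)) / 3 = 2.75/3 = 0.9167

S is symmetric (S[j,i] = S[i,j]). Assembling:

S = [[8.6667, -1.6667, 0.6667],
 [-1.6667, 8.6667, -2],
 [0.6667, -2, 0.9167]]


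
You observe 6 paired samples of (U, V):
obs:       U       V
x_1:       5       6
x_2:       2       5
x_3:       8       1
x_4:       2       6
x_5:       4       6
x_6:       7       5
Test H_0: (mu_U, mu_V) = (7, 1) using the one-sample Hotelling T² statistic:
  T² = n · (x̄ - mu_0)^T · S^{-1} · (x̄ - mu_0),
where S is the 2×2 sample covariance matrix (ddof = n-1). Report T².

Step 1 — sample mean vector:
  mean(U) = (5 + 2 + 8 + 2 + 4 + 7) / 6 = 28/6 = 4.6667
  mean(V) = (6 + 5 + 1 + 6 + 6 + 5) / 6 = 29/6 = 4.8333
  x̄ = (4.6667, 4.8333),  deviation x̄ - mu_0 = (4.6667, 4.8333) - (7, 1) = (-2.3333, 3.8333).

Step 2 — sample covariance matrix, S[i,j] = (1/(n-1)) · Σ_k (x_{k,i} - mean_i) · (x_{k,j} - mean_j), divisor n-1 = 5:
  S[U,U] = ((0.3333)·(0.3333) + (-2.6667)·(-2.6667) + (3.3333)·(3.3333) + (-2.6667)·(-2.6667) + (-0.6667)·(-0.6667) + (2.3333)·(2.3333)) / 5 = 31.3333/5 = 6.2667
  S[U,V] = ((0.3333)·(1.1667) + (-2.6667)·(0.1667) + (3.3333)·(-3.8333) + (-2.6667)·(1.1667) + (-0.6667)·(1.1667) + (2.3333)·(0.1667)) / 5 = -16.3333/5 = -3.2667
  S[V,V] = ((1.1667)·(1.1667) + (0.1667)·(0.1667) + (-3.8333)·(-3.8333) + (1.1667)·(1.1667) + (1.1667)·(1.1667) + (0.1667)·(0.1667)) / 5 = 18.8333/5 = 3.7667
  S = [[6.2667, -3.2667],
 [-3.2667, 3.7667]].

Step 3 — invert S. det(S) = 6.2667·3.7667 - (-3.2667)² = 12.9333.
  S^{-1} = (1/det) · [[d, -b], [-b, a]] = [[0.2912, 0.2526],
 [0.2526, 0.4845]].

Step 4 — quadratic form (x̄ - mu_0)^T · S^{-1} · (x̄ - mu_0):
  S^{-1} · (x̄ - mu_0) = (0.2887, 1.268),
  (x̄ - mu_0)^T · [...] = (-2.3333)·(0.2887) + (3.8333)·(1.268) = 4.1873.

Step 5 — scale by n: T² = 6 · 4.1873 = 25.1237.

T² ≈ 25.1237


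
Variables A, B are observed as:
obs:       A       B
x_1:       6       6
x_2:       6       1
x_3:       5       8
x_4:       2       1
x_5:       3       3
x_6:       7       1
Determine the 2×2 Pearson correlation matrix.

Step 1 — column means:
  mean(A) = (6 + 6 + 5 + 2 + 3 + 7) / 6 = 29/6 = 4.8333
  mean(B) = (6 + 1 + 8 + 1 + 3 + 1) / 6 = 20/6 = 3.3333

Step 2 — sample variances and covariances s[i,j] = (1/(n-1)) · Σ_k (x_{k,i} - mean_i) · (x_{k,j} - mean_j), with n-1 = 5:
  s[A,A] = ((1.1667)·(1.1667) + (1.1667)·(1.1667) + (0.1667)·(0.1667) + (-2.8333)·(-2.8333) + (-1.8333)·(-1.8333) + (2.1667)·(2.1667)) / 5 = 18.8333/5 = 3.7667
  s[A,B] = ((1.1667)·(2.6667) + (1.1667)·(-2.3333) + (0.1667)·(4.6667) + (-2.8333)·(-2.3333) + (-1.8333)·(-0.3333) + (2.1667)·(-2.3333)) / 5 = 3.3333/5 = 0.6667
  s[B,B] = ((2.6667)·(2.6667) + (-2.3333)·(-2.3333) + (4.6667)·(4.6667) + (-2.3333)·(-2.3333) + (-0.3333)·(-0.3333) + (-2.3333)·(-2.3333)) / 5 = 45.3333/5 = 9.0667
  Sample standard deviations s_i = √(s[i,i]):
  s(A) = √(3.7667) = 1.9408
  s(B) = √(9.0667) = 3.0111

Step 3 — r_{ij} = s_{ij} / (s_i · s_j):
  r[A,A] = 1 (diagonal).
  r[A,B] = 0.6667 / (1.9408 · 3.0111) = 0.6667 / 5.8439 = 0.1141
  r[B,B] = 1 (diagonal).

R is symmetric with unit diagonal. Assembling:

R = [[1, 0.1141],
 [0.1141, 1]]


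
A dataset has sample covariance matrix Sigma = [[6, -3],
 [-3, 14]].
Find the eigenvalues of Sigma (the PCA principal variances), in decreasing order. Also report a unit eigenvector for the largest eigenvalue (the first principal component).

Step 1 — characteristic polynomial of 2×2 Sigma:
  det(Sigma - λI) = λ² - trace · λ + det = 0.
  trace = 6 + 14 = 20, det = 6·14 - (-3)² = 75.
Step 2 — discriminant:
  Δ = trace² - 4·det = 400 - 300 = 100.
Step 3 — eigenvalues:
  λ = (trace ± √Δ)/2 = (20 ± 10)/2,
  λ_1 = 15,  λ_2 = 5.

Step 4 — unit eigenvector for λ_1: solve (Sigma - λ_1 I)v = 0. First row:
  (6 - 15)·v_x + (-3)·v_y = 0, i.e. (-9)·v_x + (-3)·v_y = 0,
  so v ∝ (b, λ_1 - a) = (-3, 9); multiply by -1 so the first entry is positive: u = (3, -9).
  ||u|| = √((3)² + (-9)²) = √(90) ≈ 9.4868,
  v_1 = u/||u|| ≈ (0.3162, -0.9487) (||v_1|| = 1).

λ_1 = 15,  λ_2 = 5;  v_1 ≈ (0.3162, -0.9487)


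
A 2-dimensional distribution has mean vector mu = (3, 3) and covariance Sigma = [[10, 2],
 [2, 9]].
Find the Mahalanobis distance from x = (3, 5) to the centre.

Step 1 — centre the observation: (x - mu) = (0, 2).

Step 2 — invert Sigma. det(Sigma) = 10·9 - (2)² = 86.
  Sigma^{-1} = (1/det) · [[d, -b], [-b, a]] = [[0.1047, -0.0233],
 [-0.0233, 0.1163]].

Step 3 — form the quadratic (x - mu)^T · Sigma^{-1} · (x - mu):
  Sigma^{-1} · (x - mu) = (-0.0465, 0.2326).
  (x - mu)^T · [Sigma^{-1} · (x - mu)] = (0)·(-0.0465) + (2)·(0.2326) = 0.4651.

Step 4 — take square root: d = √(0.4651) ≈ 0.682.

d(x, mu) = √(0.4651) ≈ 0.682


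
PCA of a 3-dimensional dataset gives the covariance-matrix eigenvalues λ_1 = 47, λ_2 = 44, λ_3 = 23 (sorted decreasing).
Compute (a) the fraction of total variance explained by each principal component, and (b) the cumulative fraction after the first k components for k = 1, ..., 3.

Step 1 — total variance = trace(Sigma) = Σ λ_i = 47 + 44 + 23 = 114.

Step 2 — fraction explained by component i = λ_i / Σ λ:
  PC1: 47/114 = 0.4123
  PC2: 44/114 = 0.386
  PC3: 23/114 = 0.2018

Step 3 — cumulative fraction after k components = (λ_1 + ... + λ_k) / Σ λ:
  k = 1: 47/114 = 0.4123
  k = 2: (47 + 44)/114 = 91/114 = 0.7982
  k = 3: (47 + 44 + 23)/114 = 114/114 = 1

Summary (fraction, with percent):

explained: PC1 0.4123 (41.23%), PC2 0.386 (38.6%), PC3 0.2018 (20.18%);  cumulative: 0.4123, 0.7982, 1


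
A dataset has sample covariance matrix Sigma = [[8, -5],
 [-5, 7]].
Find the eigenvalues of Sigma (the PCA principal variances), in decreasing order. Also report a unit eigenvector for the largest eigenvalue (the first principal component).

Step 1 — characteristic polynomial of 2×2 Sigma:
  det(Sigma - λI) = λ² - trace · λ + det = 0.
  trace = 8 + 7 = 15, det = 8·7 - (-5)² = 31.
Step 2 — discriminant:
  Δ = trace² - 4·det = 225 - 124 = 101.
Step 3 — eigenvalues:
  λ = (trace ± √Δ)/2 = (15 ± 10.0499)/2,
  λ_1 = 12.5249,  λ_2 = 2.4751.

Step 4 — unit eigenvector for λ_1: solve (Sigma - λ_1 I)v = 0. First row:
  (8 - 12.5249)·v_x + (-5)·v_y = 0, i.e. (-4.5249)·v_x + (-5)·v_y = 0,
  so v ∝ (b, λ_1 - a) = (-5, 4.5249); multiply by -1 so the first entry is positive: u = (5, -4.5249).
  ||u|| = √((5)² + (-4.5249)²) = √(45.4751) ≈ 6.7435,
  v_1 = u/||u|| ≈ (0.7415, -0.671) (||v_1|| = 1).

λ_1 = 12.5249,  λ_2 = 2.4751;  v_1 ≈ (0.7415, -0.671)


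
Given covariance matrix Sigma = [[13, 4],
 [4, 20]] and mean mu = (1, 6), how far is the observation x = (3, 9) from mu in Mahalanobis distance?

Step 1 — centre the observation: (x - mu) = (2, 3).

Step 2 — invert Sigma. det(Sigma) = 13·20 - (4)² = 244.
  Sigma^{-1} = (1/det) · [[d, -b], [-b, a]] = [[0.082, -0.0164],
 [-0.0164, 0.0533]].

Step 3 — form the quadratic (x - mu)^T · Sigma^{-1} · (x - mu):
  Sigma^{-1} · (x - mu) = (0.1148, 0.127).
  (x - mu)^T · [Sigma^{-1} · (x - mu)] = (2)·(0.1148) + (3)·(0.127) = 0.6107.

Step 4 — take square root: d = √(0.6107) ≈ 0.7814.

d(x, mu) = √(0.6107) ≈ 0.7814


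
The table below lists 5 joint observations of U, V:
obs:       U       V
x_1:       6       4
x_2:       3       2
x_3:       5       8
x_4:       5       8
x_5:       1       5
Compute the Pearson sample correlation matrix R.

Step 1 — column means:
  mean(U) = (6 + 3 + 5 + 5 + 1) / 5 = 20/5 = 4
  mean(V) = (4 + 2 + 8 + 8 + 5) / 5 = 27/5 = 5.4

Step 2 — sample variances and covariances s[i,j] = (1/(n-1)) · Σ_k (x_{k,i} - mean_i) · (x_{k,j} - mean_j), with n-1 = 4:
  s[U,U] = ((2)·(2) + (-1)·(-1) + (1)·(1) + (1)·(1) + (-3)·(-3)) / 4 = 16/4 = 4
  s[U,V] = ((2)·(-1.4) + (-1)·(-3.4) + (1)·(2.6) + (1)·(2.6) + (-3)·(-0.4)) / 4 = 7/4 = 1.75
  s[V,V] = ((-1.4)·(-1.4) + (-3.4)·(-3.4) + (2.6)·(2.6) + (2.6)·(2.6) + (-0.4)·(-0.4)) / 4 = 27.2/4 = 6.8
  Sample standard deviations s_i = √(s[i,i]):
  s(U) = √(4) = 2
  s(V) = √(6.8) = 2.6077

Step 3 — r_{ij} = s_{ij} / (s_i · s_j):
  r[U,U] = 1 (diagonal).
  r[U,V] = 1.75 / (2 · 2.6077) = 1.75 / 5.2154 = 0.3355
  r[V,V] = 1 (diagonal).

R is symmetric with unit diagonal. Assembling:

R = [[1, 0.3355],
 [0.3355, 1]]


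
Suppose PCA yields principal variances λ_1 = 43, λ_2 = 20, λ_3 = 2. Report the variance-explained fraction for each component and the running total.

Step 1 — total variance = trace(Sigma) = Σ λ_i = 43 + 20 + 2 = 65.

Step 2 — fraction explained by component i = λ_i / Σ λ:
  PC1: 43/65 = 0.6615
  PC2: 20/65 = 0.3077
  PC3: 2/65 = 0.0308

Step 3 — cumulative fraction after k components = (λ_1 + ... + λ_k) / Σ λ:
  k = 1: 43/65 = 0.6615
  k = 2: (43 + 20)/65 = 63/65 = 0.9692
  k = 3: (43 + 20 + 2)/65 = 65/65 = 1

Summary (fraction, with percent):

explained: PC1 0.6615 (66.15%), PC2 0.3077 (30.77%), PC3 0.0308 (3.08%);  cumulative: 0.6615, 0.9692, 1


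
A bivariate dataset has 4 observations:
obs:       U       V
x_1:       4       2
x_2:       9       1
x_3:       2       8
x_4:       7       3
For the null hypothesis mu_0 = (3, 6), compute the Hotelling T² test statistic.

Step 1 — sample mean vector:
  mean(U) = (4 + 9 + 2 + 7) / 4 = 22/4 = 5.5
  mean(V) = (2 + 1 + 8 + 3) / 4 = 14/4 = 3.5
  x̄ = (5.5, 3.5),  deviation x̄ - mu_0 = (5.5, 3.5) - (3, 6) = (2.5, -2.5).

Step 2 — sample covariance matrix, S[i,j] = (1/(n-1)) · Σ_k (x_{k,i} - mean_i) · (x_{k,j} - mean_j), divisor n-1 = 3:
  S[U,U] = ((-1.5)·(-1.5) + (3.5)·(3.5) + (-3.5)·(-3.5) + (1.5)·(1.5)) / 3 = 29/3 = 9.6667
  S[U,V] = ((-1.5)·(-1.5) + (3.5)·(-2.5) + (-3.5)·(4.5) + (1.5)·(-0.5)) / 3 = -23/3 = -7.6667
  S[V,V] = ((-1.5)·(-1.5) + (-2.5)·(-2.5) + (4.5)·(4.5) + (-0.5)·(-0.5)) / 3 = 29/3 = 9.6667
  S = [[9.6667, -7.6667],
 [-7.6667, 9.6667]].

Step 3 — invert S. det(S) = 9.6667·9.6667 - (-7.6667)² = 34.6667.
  S^{-1} = (1/det) · [[d, -b], [-b, a]] = [[0.2788, 0.2212],
 [0.2212, 0.2788]].

Step 4 — quadratic form (x̄ - mu_0)^T · S^{-1} · (x̄ - mu_0):
  S^{-1} · (x̄ - mu_0) = (0.1442, -0.1442),
  (x̄ - mu_0)^T · [...] = (2.5)·(0.1442) + (-2.5)·(-0.1442) = 0.7212.

Step 5 — scale by n: T² = 4 · 0.7212 = 2.8846.

T² ≈ 2.8846


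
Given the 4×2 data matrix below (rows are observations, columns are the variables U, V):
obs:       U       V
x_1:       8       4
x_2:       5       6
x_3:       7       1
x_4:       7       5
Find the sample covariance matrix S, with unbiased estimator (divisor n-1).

Step 1 — column means:
  mean(U) = (8 + 5 + 7 + 7) / 4 = 27/4 = 6.75
  mean(V) = (4 + 6 + 1 + 5) / 4 = 16/4 = 4

Step 2 — sample covariance S[i,j] = (1/(n-1)) · Σ_k (x_{k,i} - mean_i) · (x_{k,j} - mean_j), with n-1 = 3.
  S[U,U] = ((1.25)·(1.25) + (-1.75)·(-1.75) + (0.25)·(0.25) + (0.25)·(0.25)) / 3 = 4.75/3 = 1.5833
  S[U,V] = ((1.25)·(0) + (-1.75)·(2) + (0.25)·(-3) + (0.25)·(1)) / 3 = -4/3 = -1.3333
  S[V,V] = ((0)·(0) + (2)·(2) + (-3)·(-3) + (1)·(1)) / 3 = 14/3 = 4.6667

S is symmetric (S[j,i] = S[i,j]). Assembling:

S = [[1.5833, -1.3333],
 [-1.3333, 4.6667]]


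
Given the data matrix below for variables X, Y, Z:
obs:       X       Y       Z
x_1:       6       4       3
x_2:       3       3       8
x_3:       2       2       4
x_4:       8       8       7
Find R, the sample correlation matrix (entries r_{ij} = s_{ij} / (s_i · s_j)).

Step 1 — column means:
  mean(X) = (6 + 3 + 2 + 8) / 4 = 19/4 = 4.75
  mean(Y) = (4 + 3 + 2 + 8) / 4 = 17/4 = 4.25
  mean(Z) = (3 + 8 + 4 + 7) / 4 = 22/4 = 5.5

Step 2 — sample variances and covariances s[i,j] = (1/(n-1)) · Σ_k (x_{k,i} - mean_i) · (x_{k,j} - mean_j), with n-1 = 3:
  s[X,X] = ((1.25)·(1.25) + (-1.75)·(-1.75) + (-2.75)·(-2.75) + (3.25)·(3.25)) / 3 = 22.75/3 = 7.5833
  s[X,Y] = ((1.25)·(-0.25) + (-1.75)·(-1.25) + (-2.75)·(-2.25) + (3.25)·(3.75)) / 3 = 20.25/3 = 6.75
  s[X,Z] = ((1.25)·(-2.5) + (-1.75)·(2.5) + (-2.75)·(-1.5) + (3.25)·(1.5)) / 3 = 1.5/3 = 0.5
  s[Y,Y] = ((-0.25)·(-0.25) + (-1.25)·(-1.25) + (-2.25)·(-2.25) + (3.75)·(3.75)) / 3 = 20.75/3 = 6.9167
  s[Y,Z] = ((-0.25)·(-2.5) + (-1.25)·(2.5) + (-2.25)·(-1.5) + (3.75)·(1.5)) / 3 = 6.5/3 = 2.1667
  s[Z,Z] = ((-2.5)·(-2.5) + (2.5)·(2.5) + (-1.5)·(-1.5) + (1.5)·(1.5)) / 3 = 17/3 = 5.6667
  Sample standard deviations s_i = √(s[i,i]):
  s(X) = √(7.5833) = 2.7538
  s(Y) = √(6.9167) = 2.63
  s(Z) = √(5.6667) = 2.3805

Step 3 — r_{ij} = s_{ij} / (s_i · s_j):
  r[X,X] = 1 (diagonal).
  r[X,Y] = 6.75 / (2.7538 · 2.63) = 6.75 / 7.2423 = 0.932
  r[X,Z] = 0.5 / (2.7538 · 2.3805) = 0.5 / 6.5553 = 0.0763
  r[Y,Y] = 1 (diagonal).
  r[Y,Z] = 2.1667 / (2.63 · 2.3805) = 2.1667 / 6.2605 = 0.3461
  r[Z,Z] = 1 (diagonal).

R is symmetric with unit diagonal. Assembling:

R = [[1, 0.932, 0.0763],
 [0.932, 1, 0.3461],
 [0.0763, 0.3461, 1]]


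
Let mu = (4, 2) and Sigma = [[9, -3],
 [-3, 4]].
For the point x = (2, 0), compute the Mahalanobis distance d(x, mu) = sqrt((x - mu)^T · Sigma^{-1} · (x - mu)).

Step 1 — centre the observation: (x - mu) = (-2, -2).

Step 2 — invert Sigma. det(Sigma) = 9·4 - (-3)² = 27.
  Sigma^{-1} = (1/det) · [[d, -b], [-b, a]] = [[0.1481, 0.1111],
 [0.1111, 0.3333]].

Step 3 — form the quadratic (x - mu)^T · Sigma^{-1} · (x - mu):
  Sigma^{-1} · (x - mu) = (-0.5185, -0.8889).
  (x - mu)^T · [Sigma^{-1} · (x - mu)] = (-2)·(-0.5185) + (-2)·(-0.8889) = 2.8148.

Step 4 — take square root: d = √(2.8148) ≈ 1.6777.

d(x, mu) = √(2.8148) ≈ 1.6777


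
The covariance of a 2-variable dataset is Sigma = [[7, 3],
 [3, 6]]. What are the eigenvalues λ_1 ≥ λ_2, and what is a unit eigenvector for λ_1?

Step 1 — characteristic polynomial of 2×2 Sigma:
  det(Sigma - λI) = λ² - trace · λ + det = 0.
  trace = 7 + 6 = 13, det = 7·6 - (3)² = 33.
Step 2 — discriminant:
  Δ = trace² - 4·det = 169 - 132 = 37.
Step 3 — eigenvalues:
  λ = (trace ± √Δ)/2 = (13 ± 6.0828)/2,
  λ_1 = 9.5414,  λ_2 = 3.4586.

Step 4 — unit eigenvector for λ_1: solve (Sigma - λ_1 I)v = 0. First row:
  (7 - 9.5414)·v_x + (3)·v_y = 0, i.e. (-2.5414)·v_x + (3)·v_y = 0,
  so v ∝ (b, λ_1 - a) = (3, 2.5414) = u.
  ||u|| = √((3)² + (2.5414)²) = √(15.4586) ≈ 3.9317,
  v_1 = u/||u|| ≈ (0.763, 0.6464) (||v_1|| = 1).

λ_1 = 9.5414,  λ_2 = 3.4586;  v_1 ≈ (0.763, 0.6464)


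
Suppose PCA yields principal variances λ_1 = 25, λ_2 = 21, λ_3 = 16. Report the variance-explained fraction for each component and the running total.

Step 1 — total variance = trace(Sigma) = Σ λ_i = 25 + 21 + 16 = 62.

Step 2 — fraction explained by component i = λ_i / Σ λ:
  PC1: 25/62 = 0.4032
  PC2: 21/62 = 0.3387
  PC3: 16/62 = 0.2581

Step 3 — cumulative fraction after k components = (λ_1 + ... + λ_k) / Σ λ:
  k = 1: 25/62 = 0.4032
  k = 2: (25 + 21)/62 = 46/62 = 0.7419
  k = 3: (25 + 21 + 16)/62 = 62/62 = 1

Summary (fraction, with percent):

explained: PC1 0.4032 (40.32%), PC2 0.3387 (33.87%), PC3 0.2581 (25.81%);  cumulative: 0.4032, 0.7419, 1


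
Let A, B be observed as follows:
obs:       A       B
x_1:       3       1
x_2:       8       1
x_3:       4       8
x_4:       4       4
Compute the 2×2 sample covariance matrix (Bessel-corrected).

Step 1 — column means:
  mean(A) = (3 + 8 + 4 + 4) / 4 = 19/4 = 4.75
  mean(B) = (1 + 1 + 8 + 4) / 4 = 14/4 = 3.5

Step 2 — sample covariance S[i,j] = (1/(n-1)) · Σ_k (x_{k,i} - mean_i) · (x_{k,j} - mean_j), with n-1 = 3.
  S[A,A] = ((-1.75)·(-1.75) + (3.25)·(3.25) + (-0.75)·(-0.75) + (-0.75)·(-0.75)) / 3 = 14.75/3 = 4.9167
  S[A,B] = ((-1.75)·(-2.5) + (3.25)·(-2.5) + (-0.75)·(4.5) + (-0.75)·(0.5)) / 3 = -7.5/3 = -2.5
  S[B,B] = ((-2.5)·(-2.5) + (-2.5)·(-2.5) + (4.5)·(4.5) + (0.5)·(0.5)) / 3 = 33/3 = 11

S is symmetric (S[j,i] = S[i,j]). Assembling:

S = [[4.9167, -2.5],
 [-2.5, 11]]


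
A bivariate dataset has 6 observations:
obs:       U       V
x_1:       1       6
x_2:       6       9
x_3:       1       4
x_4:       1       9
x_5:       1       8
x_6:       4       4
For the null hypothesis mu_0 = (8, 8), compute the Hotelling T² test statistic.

Step 1 — sample mean vector:
  mean(U) = (1 + 6 + 1 + 1 + 1 + 4) / 6 = 14/6 = 2.3333
  mean(V) = (6 + 9 + 4 + 9 + 8 + 4) / 6 = 40/6 = 6.6667
  x̄ = (2.3333, 6.6667),  deviation x̄ - mu_0 = (2.3333, 6.6667) - (8, 8) = (-5.6667, -1.3333).

Step 2 — sample covariance matrix, S[i,j] = (1/(n-1)) · Σ_k (x_{k,i} - mean_i) · (x_{k,j} - mean_j), divisor n-1 = 5:
  S[U,U] = ((-1.3333)·(-1.3333) + (3.6667)·(3.6667) + (-1.3333)·(-1.3333) + (-1.3333)·(-1.3333) + (-1.3333)·(-1.3333) + (1.6667)·(1.6667)) / 5 = 23.3333/5 = 4.6667
  S[U,V] = ((-1.3333)·(-0.6667) + (3.6667)·(2.3333) + (-1.3333)·(-2.6667) + (-1.3333)·(2.3333) + (-1.3333)·(1.3333) + (1.6667)·(-2.6667)) / 5 = 3.6667/5 = 0.7333
  S[V,V] = ((-0.6667)·(-0.6667) + (2.3333)·(2.3333) + (-2.6667)·(-2.6667) + (2.3333)·(2.3333) + (1.3333)·(1.3333) + (-2.6667)·(-2.6667)) / 5 = 27.3333/5 = 5.4667
  S = [[4.6667, 0.7333],
 [0.7333, 5.4667]].

Step 3 — invert S. det(S) = 4.6667·5.4667 - (0.7333)² = 24.9733.
  S^{-1} = (1/det) · [[d, -b], [-b, a]] = [[0.2189, -0.0294],
 [-0.0294, 0.1869]].

Step 4 — quadratic form (x̄ - mu_0)^T · S^{-1} · (x̄ - mu_0):
  S^{-1} · (x̄ - mu_0) = (-1.2013, -0.0828),
  (x̄ - mu_0)^T · [...] = (-5.6667)·(-1.2013) + (-1.3333)·(-0.0828) = 6.9176.

Step 5 — scale by n: T² = 6 · 6.9176 = 41.5056.

T² ≈ 41.5056


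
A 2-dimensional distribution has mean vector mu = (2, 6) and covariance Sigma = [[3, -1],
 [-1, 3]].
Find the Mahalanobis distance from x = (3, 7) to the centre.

Step 1 — centre the observation: (x - mu) = (1, 1).

Step 2 — invert Sigma. det(Sigma) = 3·3 - (-1)² = 8.
  Sigma^{-1} = (1/det) · [[d, -b], [-b, a]] = [[0.375, 0.125],
 [0.125, 0.375]].

Step 3 — form the quadratic (x - mu)^T · Sigma^{-1} · (x - mu):
  Sigma^{-1} · (x - mu) = (0.5, 0.5).
  (x - mu)^T · [Sigma^{-1} · (x - mu)] = (1)·(0.5) + (1)·(0.5) = 1.

Step 4 — take square root: d = √(1) ≈ 1.

d(x, mu) = √(1) ≈ 1


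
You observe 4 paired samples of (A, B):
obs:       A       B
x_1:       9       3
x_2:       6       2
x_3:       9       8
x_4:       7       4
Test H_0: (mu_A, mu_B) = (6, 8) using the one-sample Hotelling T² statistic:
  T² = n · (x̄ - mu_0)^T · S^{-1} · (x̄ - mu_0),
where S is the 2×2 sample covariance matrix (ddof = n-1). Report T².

Step 1 — sample mean vector:
  mean(A) = (9 + 6 + 9 + 7) / 4 = 31/4 = 7.75
  mean(B) = (3 + 2 + 8 + 4) / 4 = 17/4 = 4.25
  x̄ = (7.75, 4.25),  deviation x̄ - mu_0 = (7.75, 4.25) - (6, 8) = (1.75, -3.75).

Step 2 — sample covariance matrix, S[i,j] = (1/(n-1)) · Σ_k (x_{k,i} - mean_i) · (x_{k,j} - mean_j), divisor n-1 = 3:
  S[A,A] = ((1.25)·(1.25) + (-1.75)·(-1.75) + (1.25)·(1.25) + (-0.75)·(-0.75)) / 3 = 6.75/3 = 2.25
  S[A,B] = ((1.25)·(-1.25) + (-1.75)·(-2.25) + (1.25)·(3.75) + (-0.75)·(-0.25)) / 3 = 7.25/3 = 2.4167
  S[B,B] = ((-1.25)·(-1.25) + (-2.25)·(-2.25) + (3.75)·(3.75) + (-0.25)·(-0.25)) / 3 = 20.75/3 = 6.9167
  S = [[2.25, 2.4167],
 [2.4167, 6.9167]].

Step 3 — invert S. det(S) = 2.25·6.9167 - (2.4167)² = 9.7222.
  S^{-1} = (1/det) · [[d, -b], [-b, a]] = [[0.7114, -0.2486],
 [-0.2486, 0.2314]].

Step 4 — quadratic form (x̄ - mu_0)^T · S^{-1} · (x̄ - mu_0):
  S^{-1} · (x̄ - mu_0) = (2.1771, -1.3029),
  (x̄ - mu_0)^T · [...] = (1.75)·(2.1771) + (-3.75)·(-1.3029) = 8.6957.

Step 5 — scale by n: T² = 4 · 8.6957 = 34.7829.

T² ≈ 34.7829


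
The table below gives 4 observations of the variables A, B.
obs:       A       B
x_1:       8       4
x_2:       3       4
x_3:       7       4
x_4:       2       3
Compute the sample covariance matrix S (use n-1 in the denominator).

Step 1 — column means:
  mean(A) = (8 + 3 + 7 + 2) / 4 = 20/4 = 5
  mean(B) = (4 + 4 + 4 + 3) / 4 = 15/4 = 3.75

Step 2 — sample covariance S[i,j] = (1/(n-1)) · Σ_k (x_{k,i} - mean_i) · (x_{k,j} - mean_j), with n-1 = 3.
  S[A,A] = ((3)·(3) + (-2)·(-2) + (2)·(2) + (-3)·(-3)) / 3 = 26/3 = 8.6667
  S[A,B] = ((3)·(0.25) + (-2)·(0.25) + (2)·(0.25) + (-3)·(-0.75)) / 3 = 3/3 = 1
  S[B,B] = ((0.25)·(0.25) + (0.25)·(0.25) + (0.25)·(0.25) + (-0.75)·(-0.75)) / 3 = 0.75/3 = 0.25

S is symmetric (S[j,i] = S[i,j]). Assembling:

S = [[8.6667, 1],
 [1, 0.25]]


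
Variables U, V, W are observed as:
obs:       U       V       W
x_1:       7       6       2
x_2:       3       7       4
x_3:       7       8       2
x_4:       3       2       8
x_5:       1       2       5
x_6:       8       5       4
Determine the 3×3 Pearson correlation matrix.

Step 1 — column means:
  mean(U) = (7 + 3 + 7 + 3 + 1 + 8) / 6 = 29/6 = 4.8333
  mean(V) = (6 + 7 + 8 + 2 + 2 + 5) / 6 = 30/6 = 5
  mean(W) = (2 + 4 + 2 + 8 + 5 + 4) / 6 = 25/6 = 4.1667

Step 2 — sample variances and covariances s[i,j] = (1/(n-1)) · Σ_k (x_{k,i} - mean_i) · (x_{k,j} - mean_j), with n-1 = 5:
  s[U,U] = ((2.1667)·(2.1667) + (-1.8333)·(-1.8333) + (2.1667)·(2.1667) + (-1.8333)·(-1.8333) + (-3.8333)·(-3.8333) + (3.1667)·(3.1667)) / 5 = 40.8333/5 = 8.1667
  s[U,V] = ((2.1667)·(1) + (-1.8333)·(2) + (2.1667)·(3) + (-1.8333)·(-3) + (-3.8333)·(-3) + (3.1667)·(0)) / 5 = 22/5 = 4.4
  s[U,W] = ((2.1667)·(-2.1667) + (-1.8333)·(-0.1667) + (2.1667)·(-2.1667) + (-1.8333)·(3.8333) + (-3.8333)·(0.8333) + (3.1667)·(-0.1667)) / 5 = -19.8333/5 = -3.9667
  s[V,V] = ((1)·(1) + (2)·(2) + (3)·(3) + (-3)·(-3) + (-3)·(-3) + (0)·(0)) / 5 = 32/5 = 6.4
  s[V,W] = ((1)·(-2.1667) + (2)·(-0.1667) + (3)·(-2.1667) + (-3)·(3.8333) + (-3)·(0.8333) + (0)·(-0.1667)) / 5 = -23/5 = -4.6
  s[W,W] = ((-2.1667)·(-2.1667) + (-0.1667)·(-0.1667) + (-2.1667)·(-2.1667) + (3.8333)·(3.8333) + (0.8333)·(0.8333) + (-0.1667)·(-0.1667)) / 5 = 24.8333/5 = 4.9667
  Sample standard deviations s_i = √(s[i,i]):
  s(U) = √(8.1667) = 2.8577
  s(V) = √(6.4) = 2.5298
  s(W) = √(4.9667) = 2.2286

Step 3 — r_{ij} = s_{ij} / (s_i · s_j):
  r[U,U] = 1 (diagonal).
  r[U,V] = 4.4 / (2.8577 · 2.5298) = 4.4 / 7.2296 = 0.6086
  r[U,W] = -3.9667 / (2.8577 · 2.2286) = -3.9667 / 6.3688 = -0.6228
  r[V,V] = 1 (diagonal).
  r[V,W] = -4.6 / (2.5298 · 2.2286) = -4.6 / 5.638 = -0.8159
  r[W,W] = 1 (diagonal).

R is symmetric with unit diagonal. Assembling:

R = [[1, 0.6086, -0.6228],
 [0.6086, 1, -0.8159],
 [-0.6228, -0.8159, 1]]


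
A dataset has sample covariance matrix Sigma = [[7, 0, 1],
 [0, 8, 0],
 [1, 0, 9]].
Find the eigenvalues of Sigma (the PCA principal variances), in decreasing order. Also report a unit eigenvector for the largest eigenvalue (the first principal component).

Step 1 — characteristic polynomial p(λ) = det(λI - Sigma) = λ³ - tr·λ² + c_1·λ - det, where tr = trace, c_1 = sum of the principal 2×2 minors, det = det(Sigma):
  tr = 7 + 8 + 9 = 24,
  c_1 = (7·8 - (0)²) + (7·9 - (1)²) + (8·9 - (0)²) = 56 + 62 + 72 = 190,
  det = 7·(8·9 - (0)²) - (0)·((0)·9 - (0)·(1)) + (1)·((0)·(0) - 8·(1)) = 7·(72) - (0)·(0) + (1)·(-8) = 496.
  So p(λ) = λ³ - 24λ² + 190λ - 496.
Step 2 — look for an integer root (rational root theorem: any rational root is an integer divisor of 496). Testing λ = 8:
  p(8) = 512 - 1536 + 1520 - 496 = 0  ✓
  Dividing out (λ - 8): p(λ) = (λ - 8)(λ² - 16λ + 62).
Step 3 — remaining eigenvalues from the quadratic λ² - 16λ + 62 = 0:
  Δ = 16² - 4·62 = 256 - 248 = 8,  λ = (16 ± √8)/2 = (16 ± 2.8284)/2 ≈ 9.4142 or 6.5858.
  Sorted: λ_1 = 9.4142,  λ_2 = 8,  λ_3 = 6.5858  (check: sum = 24 = tr ✓).

Step 4 — unit eigenvector for λ_1 ≈ 9.4142: v spans the null space of (Sigma - λ_1 I), whose rows are
  r_1 = (-2.4142, 0, 1),  r_2 = (0, -1.4142, 0),  r_3 = (1, 0, -0.4142).
  v is orthogonal to every row, so take v ∝ r_1 × r_2 = ((0)·(0) - (1)·(-1.4142), (1)·(0) - (-2.4142)·(0), (-2.4142)·(-1.4142) - (0)·(0)) ≈ (1.4142, 0, 3.4142).
  Let u = (1.4142, 0, 3.4142).
  ||u|| = √((1.4142)² + (0)² + (3.4142)²) = √(13.6569) ≈ 3.6955,  v_1 = u/||u|| ≈ (0.3827, 0, 0.9239) (||v_1|| = 1).

λ_1 = 9.4142,  λ_2 = 8,  λ_3 = 6.5858;  v_1 ≈ (0.3827, 0, 0.9239)


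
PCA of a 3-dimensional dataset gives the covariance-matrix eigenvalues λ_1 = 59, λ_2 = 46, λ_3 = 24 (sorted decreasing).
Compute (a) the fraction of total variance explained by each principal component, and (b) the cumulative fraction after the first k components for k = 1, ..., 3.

Step 1 — total variance = trace(Sigma) = Σ λ_i = 59 + 46 + 24 = 129.

Step 2 — fraction explained by component i = λ_i / Σ λ:
  PC1: 59/129 = 0.4574
  PC2: 46/129 = 0.3566
  PC3: 24/129 = 0.186

Step 3 — cumulative fraction after k components = (λ_1 + ... + λ_k) / Σ λ:
  k = 1: 59/129 = 0.4574
  k = 2: (59 + 46)/129 = 105/129 = 0.814
  k = 3: (59 + 46 + 24)/129 = 129/129 = 1

Summary (fraction, with percent):

explained: PC1 0.4574 (45.74%), PC2 0.3566 (35.66%), PC3 0.186 (18.6%);  cumulative: 0.4574, 0.814, 1


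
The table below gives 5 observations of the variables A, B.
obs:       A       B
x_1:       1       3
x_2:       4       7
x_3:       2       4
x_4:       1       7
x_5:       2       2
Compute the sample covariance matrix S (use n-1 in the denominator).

Step 1 — column means:
  mean(A) = (1 + 4 + 2 + 1 + 2) / 5 = 10/5 = 2
  mean(B) = (3 + 7 + 4 + 7 + 2) / 5 = 23/5 = 4.6

Step 2 — sample covariance S[i,j] = (1/(n-1)) · Σ_k (x_{k,i} - mean_i) · (x_{k,j} - mean_j), with n-1 = 4.
  S[A,A] = ((-1)·(-1) + (2)·(2) + (0)·(0) + (-1)·(-1) + (0)·(0)) / 4 = 6/4 = 1.5
  S[A,B] = ((-1)·(-1.6) + (2)·(2.4) + (0)·(-0.6) + (-1)·(2.4) + (0)·(-2.6)) / 4 = 4/4 = 1
  S[B,B] = ((-1.6)·(-1.6) + (2.4)·(2.4) + (-0.6)·(-0.6) + (2.4)·(2.4) + (-2.6)·(-2.6)) / 4 = 21.2/4 = 5.3

S is symmetric (S[j,i] = S[i,j]). Assembling:

S = [[1.5, 1],
 [1, 5.3]]
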